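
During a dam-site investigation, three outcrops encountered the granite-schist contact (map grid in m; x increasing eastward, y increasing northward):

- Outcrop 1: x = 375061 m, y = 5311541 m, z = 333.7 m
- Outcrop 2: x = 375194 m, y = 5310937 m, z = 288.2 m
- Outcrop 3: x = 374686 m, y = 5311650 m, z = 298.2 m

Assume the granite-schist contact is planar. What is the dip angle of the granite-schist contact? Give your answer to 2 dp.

9.17°

Two edge vectors: Outcrop 1→Outcrop 2 = (133, -604, -45.5), Outcrop 1→Outcrop 3 = (-375, 109, -35.5).
Normal n = (Outcrop 1→Outcrop 2) × (Outcrop 1→Outcrop 3) = (26401.5, 21784, -212003).
So ∂z/∂x = −n_x/n_z = 0.12453 and ∂z/∂y = −n_y/n_z = 0.10275.
Gradient magnitude |∇z| = √(a² + b²) = √(0.01551 + 0.01056) = 0.16145.
True dip = arctan(0.16145) = 9.17°, dipping toward SW (azimuth ≈ 230°).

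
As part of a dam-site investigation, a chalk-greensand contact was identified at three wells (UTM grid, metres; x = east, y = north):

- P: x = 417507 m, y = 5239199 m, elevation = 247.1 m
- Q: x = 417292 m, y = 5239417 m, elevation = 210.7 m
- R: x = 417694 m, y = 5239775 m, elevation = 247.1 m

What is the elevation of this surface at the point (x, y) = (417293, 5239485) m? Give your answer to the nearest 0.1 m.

208.0 m

Let the plane be z = a·x + b·y + c.
Q−P: −215a + 218b = −36.4;  R−P: 187a + 576b = 0.
Solving gives a = 0.127373243, b = −0.041352077.
Then c = 247.1 − a·417507 − b·5239199 = 163719.64.
At (417293, 5239485): z = 53152.0 − 216663.6 + 163719.64 = 208.0 m.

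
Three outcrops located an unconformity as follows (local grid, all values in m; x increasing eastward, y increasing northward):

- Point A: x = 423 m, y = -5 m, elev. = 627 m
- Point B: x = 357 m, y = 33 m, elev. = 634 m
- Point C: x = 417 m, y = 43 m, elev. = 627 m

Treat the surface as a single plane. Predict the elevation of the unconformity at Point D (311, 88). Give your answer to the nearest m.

638 m

Let the plane be z = a·x + b·y + c.
Point B−Point A: −66a + 38b = 7;  Point C−Point A: −6a + 48b = 0.
Solving gives a = −0.11429, b = −0.01429.
Then c = 627 − a·423 − b·-5 = 675.27.
At (311, 88): z = −35.5 − 1.3 + 675.27 = 638.5 m.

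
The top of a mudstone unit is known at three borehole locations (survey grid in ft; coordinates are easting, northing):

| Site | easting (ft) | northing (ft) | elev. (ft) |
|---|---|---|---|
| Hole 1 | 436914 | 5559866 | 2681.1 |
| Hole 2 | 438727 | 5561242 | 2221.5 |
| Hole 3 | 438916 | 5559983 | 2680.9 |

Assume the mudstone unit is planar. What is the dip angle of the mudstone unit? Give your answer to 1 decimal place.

Two edge vectors: Hole 1→Hole 2 = (1813, 1376, -459.6), Hole 1→Hole 3 = (2002, 117, -0.2).
Normal n = (Hole 1→Hole 2) × (Hole 1→Hole 3) = (53498, -919756.6, -2542631).
So ∂z/∂easting = −n_x/n_z = 0.02104 and ∂z/∂northing = −n_y/n_z = −0.36173.
Gradient magnitude |∇z| = √(a² + b²) = √(0.00044 + 0.13085) = 0.36235.
True dip = arctan(0.36235) = 19.9°, dipping toward N (azimuth ≈ 357°).

19.9°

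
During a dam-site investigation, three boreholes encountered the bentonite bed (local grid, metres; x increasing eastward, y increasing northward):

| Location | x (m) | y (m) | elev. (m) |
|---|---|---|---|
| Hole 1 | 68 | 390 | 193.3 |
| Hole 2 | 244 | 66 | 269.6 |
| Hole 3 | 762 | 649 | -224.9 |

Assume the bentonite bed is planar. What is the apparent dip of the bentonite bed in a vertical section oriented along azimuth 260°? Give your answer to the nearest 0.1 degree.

26.7°

Let the plane be z = a·x + b·y + c.
Hole 2−Hole 1: 176a − 324b = 76.3;  Hole 3−Hole 1: 694a + 259b = −418.2.
Solving gives a = −0.42795, b = −0.46796.
Unit vector along 260° is (sin 260°, cos 260°) = (-0.9848, -0.1736).
Slope in that direction = a·(-0.9848) + b·(-0.1736) = 0.50271.
Apparent dip = arctan|0.50271| = 26.7° (true dip is 32.4°, so apparent ≤ true as expected).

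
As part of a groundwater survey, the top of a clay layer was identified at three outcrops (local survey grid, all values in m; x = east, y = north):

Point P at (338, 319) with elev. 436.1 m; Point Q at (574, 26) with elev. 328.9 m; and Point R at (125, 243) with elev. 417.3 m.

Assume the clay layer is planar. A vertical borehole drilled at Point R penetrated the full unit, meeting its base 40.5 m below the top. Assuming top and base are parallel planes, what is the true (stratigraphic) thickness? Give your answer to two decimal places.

Let the plane be z = a·x + b·y + c.
Point Q−Point P: 236a − 293b = −107.2;  Point R−Point P: −213a − 76b = −18.8.
Solving gives a = −0.03284, b = 0.33942.
|∇z| = √(a²+b²) = 0.34100, so dip δ = arctan(0.34100) = 18.83°.
True thickness = vertical thickness × cos δ = 40.5 × cos 18.83° = 38.33 m.

38.33 m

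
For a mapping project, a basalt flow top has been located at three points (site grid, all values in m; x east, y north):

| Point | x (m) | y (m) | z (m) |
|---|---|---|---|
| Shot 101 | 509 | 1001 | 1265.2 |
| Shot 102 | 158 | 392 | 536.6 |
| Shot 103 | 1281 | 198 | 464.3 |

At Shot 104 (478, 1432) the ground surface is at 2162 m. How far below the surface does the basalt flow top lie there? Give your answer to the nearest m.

Two edge vectors: Shot 101→Shot 102 = (-351, -609, -728.6), Shot 101→Shot 103 = (772, -803, -800.9).
Normal n = (Shot 101→Shot 102) × (Shot 101→Shot 103) = (-97317.7, -843595.1, 752001).
So ∂z/∂x = −n_x/n_z = 0.12941 and ∂z/∂y = −n_y/n_z = 1.12180.
Intercept c from Shot 101: 1265.2 − 65.87 − 1122.92 = 76.41.
At (478, 1432): z_contact = 61.9 + 1606.4 + 76.41 = 1744.7 m.
Depth below ground = 2162 − 1744.7 = 417 m.

417 m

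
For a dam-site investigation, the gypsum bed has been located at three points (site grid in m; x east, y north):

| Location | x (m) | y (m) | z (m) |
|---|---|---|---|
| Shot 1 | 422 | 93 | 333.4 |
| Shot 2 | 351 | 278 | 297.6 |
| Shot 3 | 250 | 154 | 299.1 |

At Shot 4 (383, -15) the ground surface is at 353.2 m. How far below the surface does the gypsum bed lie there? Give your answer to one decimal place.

Two edge vectors: Shot 1→Shot 2 = (-71, 185, -35.8), Shot 1→Shot 3 = (-172, 61, -34.3).
Normal n = (Shot 1→Shot 2) × (Shot 1→Shot 3) = (-4161.7, 3722.3, 27489).
So ∂z/∂x = −n_x/n_z = 0.15140 and ∂z/∂y = −n_y/n_z = −0.13541.
Intercept c from Shot 1: 333.4 − 63.89 + 12.59 = 282.10.
At (383, -15): z_contact = 57.98 + 2.03 + 282.10 = 342.12 m.
Depth below ground = 353.2 − 342.12 = 11.1 m.

11.1 m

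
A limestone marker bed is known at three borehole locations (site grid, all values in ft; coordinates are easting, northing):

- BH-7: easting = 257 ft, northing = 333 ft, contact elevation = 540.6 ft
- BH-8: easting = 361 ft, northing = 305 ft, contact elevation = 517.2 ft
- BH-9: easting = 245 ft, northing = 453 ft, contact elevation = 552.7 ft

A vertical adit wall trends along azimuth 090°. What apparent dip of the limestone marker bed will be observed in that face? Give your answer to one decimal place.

11.5°

Let the plane be z = a·easting + b·northing + c.
BH-8−BH-7: 104a − 28b = −23.4;  BH-9−BH-7: −12a + 120b = 12.1.
Solving gives a = −0.20333, b = 0.08050.
Unit vector along 090° is (sin 90°, cos 90°) = (1.0000, 0.0000).
Slope in that direction = a·(1.0000) + b·(0.0000) = −0.20333.
Apparent dip = arctan|0.20333| = 11.5° (true dip is 12.3°, so apparent ≤ true as expected).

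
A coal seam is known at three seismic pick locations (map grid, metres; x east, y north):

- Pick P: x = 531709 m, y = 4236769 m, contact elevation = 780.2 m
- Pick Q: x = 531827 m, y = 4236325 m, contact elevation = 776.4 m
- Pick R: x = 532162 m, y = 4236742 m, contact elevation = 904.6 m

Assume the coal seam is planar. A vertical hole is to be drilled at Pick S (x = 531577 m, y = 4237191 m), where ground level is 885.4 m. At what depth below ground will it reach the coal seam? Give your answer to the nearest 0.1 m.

107.1 m

Two edge vectors: Pick P→Pick Q = (118, -444, -3.8), Pick P→Pick R = (453, -27, 124.4).
Normal n = (Pick P→Pick Q) × (Pick P→Pick R) = (-55336.2, -16400.6, 197946).
So ∂z/∂x = −n_x/n_z = 0.279551999 and ∂z/∂y = −n_y/n_z = 0.082853910.
Intercept c from Pick P: 780.2 − 148640.31 − 351032.88 = −498892.99.
At (531577, 4237191): z_contact = 148603.41 + 351067.84 − 498892.99 = 778.26 m.
Depth below ground = 885.4 − 778.26 = 107.1 m.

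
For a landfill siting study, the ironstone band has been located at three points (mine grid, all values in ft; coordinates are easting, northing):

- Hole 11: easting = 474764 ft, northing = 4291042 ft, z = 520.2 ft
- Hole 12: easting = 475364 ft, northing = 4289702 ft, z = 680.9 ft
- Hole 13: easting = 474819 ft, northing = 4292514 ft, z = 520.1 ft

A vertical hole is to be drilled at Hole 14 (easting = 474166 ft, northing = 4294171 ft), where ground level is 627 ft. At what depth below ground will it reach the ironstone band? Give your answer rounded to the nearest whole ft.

284 ft

Let the plane be z = a·easting + b·northing + c.
Hole 12−Hole 11: 600a − 1340b = 160.7;  Hole 13−Hole 11: 55a + 1472b = −0.1.
Solving gives a = 0.24706490, b = −0.00929930.
Then c = 520.2 − a·474764 − b·4291042 = −76873.63.
At (474166, 4294171): z_contact = 117149.8 − 39932.8 − 76873.63 = 343.4 ft.
Depth below ground = 627 − 343.4 = 284 ft.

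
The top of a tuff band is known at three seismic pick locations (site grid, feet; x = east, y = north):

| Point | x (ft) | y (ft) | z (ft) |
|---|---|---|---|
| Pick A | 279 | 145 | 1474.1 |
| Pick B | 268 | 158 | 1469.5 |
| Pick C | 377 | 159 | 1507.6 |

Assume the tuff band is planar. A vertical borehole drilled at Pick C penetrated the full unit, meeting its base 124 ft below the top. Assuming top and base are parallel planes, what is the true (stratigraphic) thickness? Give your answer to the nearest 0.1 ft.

Let the plane be z = a·x + b·y + c.
Pick B−Pick A: −11a + 13b = −4.6;  Pick C−Pick A: 98a + 14b = 33.5.
Solving gives a = 0.35007, b = −0.05763.
|∇z| = √(a²+b²) = 0.35478, so dip δ = arctan(0.35478) = 19.53°.
True thickness = vertical thickness × cos δ = 124 × cos 19.53° = 116.9 ft.

116.9 ft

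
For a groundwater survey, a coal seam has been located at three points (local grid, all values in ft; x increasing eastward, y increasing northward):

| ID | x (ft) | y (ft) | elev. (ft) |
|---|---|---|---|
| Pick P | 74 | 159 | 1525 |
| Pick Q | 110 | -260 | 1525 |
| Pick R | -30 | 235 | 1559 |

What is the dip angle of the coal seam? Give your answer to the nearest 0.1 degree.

Let the plane be z = a·x + b·y + c.
Pick Q−Pick P: 36a − 419b = 0;  Pick R−Pick P: −104a + 76b = 34.
Solving gives a = −0.34882, b = −0.02997.
Gradient magnitude |∇z| = √(a² + b²) = √(0.12168 + 0.00090) = 0.35011.
True dip = arctan(0.35011) = 19.3°, dipping toward E (azimuth ≈ 085°).

19.3°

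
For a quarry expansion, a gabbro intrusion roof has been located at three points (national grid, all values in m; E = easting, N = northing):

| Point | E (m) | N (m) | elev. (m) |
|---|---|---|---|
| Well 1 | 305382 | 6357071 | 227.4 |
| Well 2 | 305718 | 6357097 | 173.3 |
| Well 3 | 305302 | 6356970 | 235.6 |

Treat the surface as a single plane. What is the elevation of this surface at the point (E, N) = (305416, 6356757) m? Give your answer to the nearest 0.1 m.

206.3 m

Two edge vectors: Well 1→Well 2 = (336, 26, -54.1), Well 1→Well 3 = (-80, -101, 8.2).
Normal n = (Well 1→Well 2) × (Well 1→Well 3) = (-5250.9, 1572.8, -31856).
So ∂z/∂E = −n_x/n_z = −0.164832371 and ∂z/∂N = −n_y/n_z = 0.049372175.
Intercept c from Well 1: 227.4 + 50336.84 − 313862.42 = −263298.18.
At (305416, 6356757): z = −50342.4 + 313846.9 − 263298.18 = 206.3 m.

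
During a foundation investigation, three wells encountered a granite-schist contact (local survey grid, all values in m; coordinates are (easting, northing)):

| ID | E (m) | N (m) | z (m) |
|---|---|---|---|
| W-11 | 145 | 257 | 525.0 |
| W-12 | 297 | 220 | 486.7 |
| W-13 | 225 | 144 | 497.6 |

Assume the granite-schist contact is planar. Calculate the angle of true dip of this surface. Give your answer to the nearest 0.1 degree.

13.8°

Two edge vectors: W-11→W-12 = (152, -37, -38.3), W-11→W-13 = (80, -113, -27.4).
Normal n = (W-11→W-12) × (W-11→W-13) = (-3314.1, 1100.8, -14216).
So ∂z/∂E = −n_x/n_z = −0.23312 and ∂z/∂N = −n_y/n_z = 0.07743.
Gradient magnitude |∇z| = √(a² + b²) = √(0.05435 + 0.00600) = 0.24565.
True dip = arctan(0.24565) = 13.8°, dipping toward ESE (azimuth ≈ 108°).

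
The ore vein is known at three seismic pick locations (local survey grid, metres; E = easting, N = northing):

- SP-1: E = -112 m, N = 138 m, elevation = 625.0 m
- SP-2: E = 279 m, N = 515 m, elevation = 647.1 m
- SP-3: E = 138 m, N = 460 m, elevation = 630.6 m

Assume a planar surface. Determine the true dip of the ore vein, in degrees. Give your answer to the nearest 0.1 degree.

Two edge vectors: SP-1→SP-2 = (391, 377, 22.1), SP-1→SP-3 = (250, 322, 5.6).
Normal n = (SP-1→SP-2) × (SP-1→SP-3) = (-5005, 3335.4, 31652).
So ∂z/∂E = −n_x/n_z = 0.15813 and ∂z/∂N = −n_y/n_z = −0.10538.
Gradient magnitude |∇z| = √(a² + b²) = √(0.02500 + 0.01110) = 0.19002.
True dip = arctan(0.19002) = 10.8°, dipping toward WNW (azimuth ≈ 304°).

10.8°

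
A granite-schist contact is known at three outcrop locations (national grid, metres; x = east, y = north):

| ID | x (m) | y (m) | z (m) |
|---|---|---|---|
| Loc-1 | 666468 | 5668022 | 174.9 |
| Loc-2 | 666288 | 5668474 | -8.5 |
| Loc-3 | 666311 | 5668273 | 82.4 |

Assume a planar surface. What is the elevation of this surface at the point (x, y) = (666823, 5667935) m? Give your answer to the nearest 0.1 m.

157.7 m

Two edge vectors: Loc-1→Loc-2 = (-180, 452, -183.4), Loc-1→Loc-3 = (-157, 251, -92.5).
Normal n = (Loc-1→Loc-2) × (Loc-1→Loc-3) = (4223.4, 12143.8, 25784).
So ∂z/∂x = −n_x/n_z = −0.163799255 and ∂z/∂y = −n_y/n_z = −0.470982004.
Intercept c from Loc-1: 174.9 + 109166.96 + 2669536.36 = 2778878.22.
At (666823, 5667935): z = −109225.1 − 2669495.4 + 2778878.22 = 157.7 m.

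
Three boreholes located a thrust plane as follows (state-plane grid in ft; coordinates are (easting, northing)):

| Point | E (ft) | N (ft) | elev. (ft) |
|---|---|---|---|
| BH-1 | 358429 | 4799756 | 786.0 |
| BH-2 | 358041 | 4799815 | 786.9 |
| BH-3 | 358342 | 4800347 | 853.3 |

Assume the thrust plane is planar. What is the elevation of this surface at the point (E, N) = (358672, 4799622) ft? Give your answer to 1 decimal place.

774.2 ft

Let the plane be z = a·E + b·N + c.
BH-2−BH-1: −388a + 59b = 0.9;  BH-3−BH-1: −87a + 591b = 67.3.
Solving gives a = 0.015339801, b = 0.116132932.
Then c = 786 − a·358429 − b·4799756 = −562121.97.
At (358672, 4799622): z = 5502.0 + 557394.2 − 562121.97 = 774.2 ft.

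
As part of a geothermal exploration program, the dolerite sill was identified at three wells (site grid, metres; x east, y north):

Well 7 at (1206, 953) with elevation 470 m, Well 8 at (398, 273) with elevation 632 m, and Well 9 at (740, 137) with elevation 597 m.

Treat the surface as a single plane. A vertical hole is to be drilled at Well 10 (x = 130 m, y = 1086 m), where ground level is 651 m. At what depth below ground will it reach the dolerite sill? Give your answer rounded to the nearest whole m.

48 m

Two edge vectors: Well 7→Well 8 = (-808, -680, 162), Well 7→Well 9 = (-466, -816, 127).
Normal n = (Well 7→Well 8) × (Well 7→Well 9) = (45832, 27124, 342448).
So ∂z/∂x = −n_x/n_z = −0.13384 and ∂z/∂y = −n_y/n_z = −0.07921.
Intercept c from Well 7: 470 + 161.41 + 75.48 = 706.89.
At (130, 1086): z_contact = −17.4 − 86.0 + 706.89 = 603.5 m.
Depth below ground = 651 − 603.5 = 48 m.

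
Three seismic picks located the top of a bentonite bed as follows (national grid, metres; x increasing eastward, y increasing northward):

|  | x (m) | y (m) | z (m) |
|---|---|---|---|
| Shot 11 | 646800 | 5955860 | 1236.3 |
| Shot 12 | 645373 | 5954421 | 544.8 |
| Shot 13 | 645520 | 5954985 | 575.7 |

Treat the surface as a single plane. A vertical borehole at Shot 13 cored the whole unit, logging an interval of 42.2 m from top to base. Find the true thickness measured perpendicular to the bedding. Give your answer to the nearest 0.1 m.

Let the plane be z = a·x + b·y + c.
Shot 12−Shot 11: −1427a − 1439b = −691.5;  Shot 13−Shot 11: −1280a − 875b = −660.6.
Solving gives a = 0.58241, b = −0.09701.
|∇z| = √(a²+b²) = 0.59043, so dip δ = arctan(0.59043) = 30.56°.
True thickness = vertical thickness × cos δ = 42.2 × cos 30.56° = 36.3 m.

36.3 m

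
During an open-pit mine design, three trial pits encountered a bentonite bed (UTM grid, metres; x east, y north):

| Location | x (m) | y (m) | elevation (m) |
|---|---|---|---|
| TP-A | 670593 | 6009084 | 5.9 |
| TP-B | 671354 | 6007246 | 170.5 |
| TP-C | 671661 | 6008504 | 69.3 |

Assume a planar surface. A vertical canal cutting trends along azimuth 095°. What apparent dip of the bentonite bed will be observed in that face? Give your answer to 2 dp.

1.21°

Let the plane be z = a·x + b·y + c.
TP-B−TP-A: 761a − 1838b = 164.6;  TP-C−TP-A: 1068a − 580b = 63.4.
Solving gives a = 0.01384, b = −0.08382.
Unit vector along 095° is (sin 95°, cos 95°) = (0.9962, -0.0872).
Slope in that direction = a·(0.9962) + b·(-0.0872) = 0.02109.
Apparent dip = arctan|0.02109| = 1.21° (true dip is 4.9°, so apparent ≤ true as expected).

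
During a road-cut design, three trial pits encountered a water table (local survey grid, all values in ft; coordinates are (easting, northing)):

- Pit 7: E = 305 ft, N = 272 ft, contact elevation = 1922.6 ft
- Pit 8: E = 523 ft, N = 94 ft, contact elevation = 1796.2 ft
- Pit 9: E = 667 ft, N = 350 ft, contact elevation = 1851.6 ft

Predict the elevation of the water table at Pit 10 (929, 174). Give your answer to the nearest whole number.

Let the plane be z = a·E + b·N + c.
Pit 8−Pit 7: 218a − 178b = −126.4;  Pit 9−Pit 7: 362a + 78b = −71.
Solving gives a = −0.27624, b = 0.37179.
Then c = 1922.6 − a·305 − b·272 = 1905.73.
At (929, 174): z = −256.6 + 64.7 + 1905.73 = 1713.8 ft.

1714 ft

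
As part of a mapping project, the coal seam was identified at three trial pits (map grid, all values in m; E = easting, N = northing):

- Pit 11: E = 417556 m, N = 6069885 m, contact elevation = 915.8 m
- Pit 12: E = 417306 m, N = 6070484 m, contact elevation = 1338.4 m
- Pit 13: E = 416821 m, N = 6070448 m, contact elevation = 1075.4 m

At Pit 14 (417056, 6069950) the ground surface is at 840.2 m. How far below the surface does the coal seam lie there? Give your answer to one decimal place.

103.2 m

Two edge vectors: Pit 11→Pit 12 = (-250, 599, 422.6), Pit 11→Pit 13 = (-735, 563, 159.6).
Normal n = (Pit 11→Pit 12) × (Pit 11→Pit 13) = (-142323.4, -270711, 299515).
So ∂z/∂E = −n_x/n_z = 0.475179540 and ∂z/∂N = −n_y/n_z = 0.903831194.
Intercept c from Pit 11: 915.8 − 198414.07 − 5486151.41 = −5683649.67.
At (417056, 6069950): z_contact = 198176.48 + 5486210.15 − 5683649.67 = 736.96 m.
Depth below ground = 840.2 − 736.96 = 103.2 m.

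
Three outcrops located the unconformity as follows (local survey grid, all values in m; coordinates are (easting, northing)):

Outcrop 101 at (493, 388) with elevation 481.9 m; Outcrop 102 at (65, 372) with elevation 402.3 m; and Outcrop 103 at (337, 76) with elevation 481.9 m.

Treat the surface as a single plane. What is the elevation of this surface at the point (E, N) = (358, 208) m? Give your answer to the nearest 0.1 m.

473.4 m

Let the plane be z = a·E + b·N + c.
Outcrop 102−Outcrop 101: −428a − 16b = −79.6;  Outcrop 103−Outcrop 101: −156a − 312b = 0.
Solving gives a = 0.18952, b = −0.09476.
Then c = 481.9 − a·493 − b·388 = 425.23.
At (358, 208): z = 67.8 − 19.7 + 425.23 = 473.4 m.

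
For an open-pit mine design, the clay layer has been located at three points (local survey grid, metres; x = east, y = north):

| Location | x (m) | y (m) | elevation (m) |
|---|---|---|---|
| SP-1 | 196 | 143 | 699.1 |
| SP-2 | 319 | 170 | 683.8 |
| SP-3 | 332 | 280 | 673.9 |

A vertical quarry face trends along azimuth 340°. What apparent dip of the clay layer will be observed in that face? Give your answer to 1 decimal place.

2.1°

Let the plane be z = a·x + b·y + c.
SP-2−SP-1: 123a + 27b = −15.3;  SP-3−SP-1: 136a + 137b = −25.2.
Solving gives a = −0.10742, b = −0.07730.
Unit vector along 340° is (sin 340°, cos 340°) = (-0.3420, 0.9397).
Slope in that direction = a·(-0.3420) + b·(0.9397) = −0.03590.
Apparent dip = arctan|0.03590| = 2.1° (true dip is 7.5°, so apparent ≤ true as expected).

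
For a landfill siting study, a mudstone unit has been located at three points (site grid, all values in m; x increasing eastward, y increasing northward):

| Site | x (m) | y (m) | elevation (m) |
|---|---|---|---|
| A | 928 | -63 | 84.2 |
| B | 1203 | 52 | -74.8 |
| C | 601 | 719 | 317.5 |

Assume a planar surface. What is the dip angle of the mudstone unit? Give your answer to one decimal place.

Let the plane be z = a·x + b·y + c.
B−A: 275a + 115b = −159;  C−A: −327a + 782b = 233.3.
Solving gives a = −0.59832, b = 0.04815.
Gradient magnitude |∇z| = √(a² + b²) = √(0.35798 + 0.00232) = 0.60025.
True dip = arctan(0.60025) = 31.0°, dipping toward E (azimuth ≈ 095°).

31.0°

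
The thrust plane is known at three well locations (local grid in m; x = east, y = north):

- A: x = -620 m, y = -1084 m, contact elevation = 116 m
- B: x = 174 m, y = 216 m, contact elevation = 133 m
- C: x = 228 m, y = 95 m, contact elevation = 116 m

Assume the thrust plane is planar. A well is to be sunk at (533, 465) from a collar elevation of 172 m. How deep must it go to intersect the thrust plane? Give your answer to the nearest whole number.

61 m

Let the plane be z = a·x + b·y + c.
B−A: 794a + 1300b = 17;  C−A: 848a + 1179b = 0.
Solving gives a = −0.12054, b = 0.08670.
Then c = 116 − a·-620 − b·-1084 = 135.25.
At (533, 465): z_contact = −64.2 + 40.3 + 135.25 = 111.3 m.
Depth below ground = 172 − 111.3 = 61 m.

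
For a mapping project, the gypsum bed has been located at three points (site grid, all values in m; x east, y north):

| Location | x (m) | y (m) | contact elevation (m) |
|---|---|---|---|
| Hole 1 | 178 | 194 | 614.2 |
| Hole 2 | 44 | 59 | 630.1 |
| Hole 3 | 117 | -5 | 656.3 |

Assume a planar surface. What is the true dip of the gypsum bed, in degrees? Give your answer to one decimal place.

Let the plane be z = a·x + b·y + c.
Hole 2−Hole 1: −134a − 135b = 15.9;  Hole 3−Hole 1: −61a − 199b = 42.1.
Solving gives a = 0.13669, b = −0.25346.
Gradient magnitude |∇z| = √(a² + b²) = √(0.01869 + 0.06424) = 0.28797.
True dip = arctan(0.28797) = 16.1°, dipping toward NNW (azimuth ≈ 332°).

16.1°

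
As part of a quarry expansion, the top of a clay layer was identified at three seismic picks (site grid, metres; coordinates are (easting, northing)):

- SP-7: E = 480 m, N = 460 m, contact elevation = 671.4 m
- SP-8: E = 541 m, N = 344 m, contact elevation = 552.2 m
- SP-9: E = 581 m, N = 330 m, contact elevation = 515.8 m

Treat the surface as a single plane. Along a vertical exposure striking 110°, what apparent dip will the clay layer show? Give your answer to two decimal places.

Two edge vectors: SP-7→SP-8 = (61, -116, -119.2), SP-7→SP-9 = (101, -130, -155.6).
Normal n = (SP-7→SP-8) × (SP-7→SP-9) = (2553.6, -2547.6, 3786).
So ∂z/∂E = −n_x/n_z = −0.67448 and ∂z/∂N = −n_y/n_z = 0.67290.
Unit vector along 110° is (sin 110°, cos 110°) = (0.9397, -0.3420).
Slope in that direction = a·(0.9397) + b·(-0.3420) = −0.86395.
Apparent dip = arctan|0.86395| = 40.83° (true dip is 43.6°, so apparent ≤ true as expected).

40.83°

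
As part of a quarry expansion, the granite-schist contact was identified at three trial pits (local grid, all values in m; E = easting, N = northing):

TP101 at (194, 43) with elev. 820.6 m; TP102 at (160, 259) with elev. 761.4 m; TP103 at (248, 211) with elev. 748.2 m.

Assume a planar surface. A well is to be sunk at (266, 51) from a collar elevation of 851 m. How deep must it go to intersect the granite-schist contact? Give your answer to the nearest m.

Let the plane be z = a·E + b·N + c.
TP102−TP101: −34a + 216b = −59.2;  TP103−TP101: 54a + 168b = −72.4.
Solving gives a = −0.32762, b = −0.32564.
Then c = 820.6 − a·194 − b·43 = 898.16.
At (266, 51): z_contact = −87.1 − 16.6 + 898.16 = 794.4 m.
Depth below ground = 851 − 794.4 = 57 m.

57 m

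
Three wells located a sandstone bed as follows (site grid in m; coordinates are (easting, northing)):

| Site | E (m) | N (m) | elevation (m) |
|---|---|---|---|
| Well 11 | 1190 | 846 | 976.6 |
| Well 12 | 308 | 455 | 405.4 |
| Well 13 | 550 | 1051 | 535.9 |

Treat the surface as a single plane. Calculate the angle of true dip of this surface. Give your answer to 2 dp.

33.96°

Let the plane be z = a·E + b·N + c.
Well 12−Well 11: −882a − 391b = −571.2;  Well 13−Well 11: −640a + 205b = −440.7.
Solving gives a = 0.67141, b = −0.05366.
Gradient magnitude |∇z| = √(a² + b²) = √(0.45079 + 0.00288) = 0.67355.
True dip = arctan(0.67355) = 33.96°, dipping toward W (azimuth ≈ 275°).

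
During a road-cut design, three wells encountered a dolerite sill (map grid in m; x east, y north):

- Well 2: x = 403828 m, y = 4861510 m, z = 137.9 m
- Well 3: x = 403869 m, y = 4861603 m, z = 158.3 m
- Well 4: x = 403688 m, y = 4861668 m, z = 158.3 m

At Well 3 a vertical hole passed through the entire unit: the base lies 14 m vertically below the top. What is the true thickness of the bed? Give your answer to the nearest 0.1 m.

13.7 m

Let the plane be z = a·x + b·y + c.
Well 3−Well 2: 41a + 93b = 20.4;  Well 4−Well 2: −140a + 158b = 20.4.
Solving gives a = 0.06801, b = 0.18937.
|∇z| = √(a²+b²) = 0.20121, so dip δ = arctan(0.20121) = 11.38°.
True thickness = vertical thickness × cos δ = 14 × cos 11.38° = 13.7 m.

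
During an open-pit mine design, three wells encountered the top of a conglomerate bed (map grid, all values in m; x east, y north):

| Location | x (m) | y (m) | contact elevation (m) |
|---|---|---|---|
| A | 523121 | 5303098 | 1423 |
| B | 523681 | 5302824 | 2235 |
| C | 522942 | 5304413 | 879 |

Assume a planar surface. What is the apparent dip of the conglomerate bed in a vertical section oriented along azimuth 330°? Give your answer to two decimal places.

40.99°

Two edge vectors: A→B = (560, -274, 812), A→C = (-179, 1315, -544).
Normal n = (A→B) × (A→C) = (-918724, 159292, 687354).
So ∂z/∂x = −n_x/n_z = 1.33661 and ∂z/∂y = −n_y/n_z = −0.23175.
Unit vector along 330° is (sin 330°, cos 330°) = (-0.5000, 0.8660).
Slope in that direction = a·(-0.5000) + b·(0.8660) = −0.86900.
Apparent dip = arctan|0.86900| = 40.99° (true dip is 53.6°, so apparent ≤ true as expected).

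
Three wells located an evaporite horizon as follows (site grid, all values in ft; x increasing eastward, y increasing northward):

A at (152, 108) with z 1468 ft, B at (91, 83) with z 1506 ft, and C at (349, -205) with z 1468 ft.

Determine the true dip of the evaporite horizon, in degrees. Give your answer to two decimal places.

Let the plane be z = a·x + b·y + c.
B−A: −61a − 25b = 38;  C−A: 197a − 313b = 0.
Solving gives a = −0.49521, b = −0.31168.
Gradient magnitude |∇z| = √(a² + b²) = √(0.24523 + 0.09715) = 0.58513.
True dip = arctan(0.58513) = 30.33°, dipping toward ENE (azimuth ≈ 058°).

30.33°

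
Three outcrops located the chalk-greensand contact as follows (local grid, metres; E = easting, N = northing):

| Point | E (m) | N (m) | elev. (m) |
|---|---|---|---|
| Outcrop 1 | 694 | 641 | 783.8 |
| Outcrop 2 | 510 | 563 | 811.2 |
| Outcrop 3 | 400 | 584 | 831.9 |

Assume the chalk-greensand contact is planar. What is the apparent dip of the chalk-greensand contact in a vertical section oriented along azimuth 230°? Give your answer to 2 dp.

5.36°

Let the plane be z = a·E + b·N + c.
Outcrop 2−Outcrop 1: −184a − 78b = 27.4;  Outcrop 3−Outcrop 1: −294a − 57b = 48.1.
Solving gives a = −0.17599, b = 0.06387.
Unit vector along 230° is (sin 230°, cos 230°) = (-0.7660, -0.6428).
Slope in that direction = a·(-0.7660) + b·(-0.6428) = 0.09376.
Apparent dip = arctan|0.09376| = 5.36° (true dip is 10.6°, so apparent ≤ true as expected).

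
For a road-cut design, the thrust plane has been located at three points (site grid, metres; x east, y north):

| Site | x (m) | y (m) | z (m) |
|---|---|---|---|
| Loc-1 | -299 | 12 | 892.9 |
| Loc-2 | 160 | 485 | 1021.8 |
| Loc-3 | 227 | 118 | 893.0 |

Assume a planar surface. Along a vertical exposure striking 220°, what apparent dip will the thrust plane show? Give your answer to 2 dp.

12.17°

Let the plane be z = a·x + b·y + c.
Loc-2−Loc-1: 459a + 473b = 128.9;  Loc-3−Loc-1: 526a + 106b = 0.1.
Solving gives a = −0.06803, b = 0.33853.
Unit vector along 220° is (sin 220°, cos 220°) = (-0.6428, -0.7660).
Slope in that direction = a·(-0.6428) + b·(-0.7660) = −0.21560.
Apparent dip = arctan|0.21560| = 12.17° (true dip is 19.0°, so apparent ≤ true as expected).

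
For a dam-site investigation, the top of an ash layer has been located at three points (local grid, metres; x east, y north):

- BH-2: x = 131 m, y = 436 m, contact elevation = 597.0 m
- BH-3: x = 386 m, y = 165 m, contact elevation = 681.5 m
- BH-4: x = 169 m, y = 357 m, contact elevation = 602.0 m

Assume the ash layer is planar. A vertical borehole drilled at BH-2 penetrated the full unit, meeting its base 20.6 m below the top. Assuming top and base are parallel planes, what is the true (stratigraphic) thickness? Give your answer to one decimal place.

17.9 m

Let the plane be z = a·x + b·y + c.
BH-3−BH-2: 255a − 271b = 84.5;  BH-4−BH-2: 38a − 79b = 5.
Solving gives a = 0.54032, b = 0.19661.
|∇z| = √(a²+b²) = 0.57498, so dip δ = arctan(0.57498) = 29.90°.
True thickness = vertical thickness × cos δ = 20.6 × cos 29.90° = 17.9 m.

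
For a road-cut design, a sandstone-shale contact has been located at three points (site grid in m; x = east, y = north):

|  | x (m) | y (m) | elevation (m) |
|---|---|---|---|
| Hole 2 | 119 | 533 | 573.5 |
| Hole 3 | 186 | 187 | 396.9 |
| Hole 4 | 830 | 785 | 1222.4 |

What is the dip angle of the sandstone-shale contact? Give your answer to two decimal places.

43.21°

Let the plane be z = a·x + b·y + c.
Hole 3−Hole 2: 67a − 346b = −176.6;  Hole 4−Hole 2: 711a + 252b = 648.9.
Solving gives a = 0.68476, b = 0.64300.
Gradient magnitude |∇z| = √(a² + b²) = √(0.46889 + 0.41345) = 0.93933.
True dip = arctan(0.93933) = 43.21°, dipping toward SW (azimuth ≈ 227°).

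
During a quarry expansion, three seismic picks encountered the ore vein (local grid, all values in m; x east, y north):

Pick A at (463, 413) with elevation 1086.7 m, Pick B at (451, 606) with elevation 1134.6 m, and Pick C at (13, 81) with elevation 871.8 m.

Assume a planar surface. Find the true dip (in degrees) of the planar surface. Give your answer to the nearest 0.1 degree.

21.2°

Let the plane be z = a·x + b·y + c.
Pick B−Pick A: −12a + 193b = 47.9;  Pick C−Pick A: −450a − 332b = −214.9.
Solving gives a = 0.28153, b = 0.26569.
Gradient magnitude |∇z| = √(a² + b²) = √(0.07926 + 0.07059) = 0.38711.
True dip = arctan(0.38711) = 21.2°, dipping toward SW (azimuth ≈ 227°).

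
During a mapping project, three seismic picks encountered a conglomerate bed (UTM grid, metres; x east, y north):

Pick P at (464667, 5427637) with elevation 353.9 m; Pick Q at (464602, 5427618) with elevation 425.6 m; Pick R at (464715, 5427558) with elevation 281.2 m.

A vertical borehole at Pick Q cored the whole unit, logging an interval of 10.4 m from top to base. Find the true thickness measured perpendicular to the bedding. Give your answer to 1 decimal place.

6.7 m

Let the plane be z = a·x + b·y + c.
Pick Q−Pick P: −65a − 19b = 71.7;  Pick R−Pick P: 48a − 79b = −72.7.
Solving gives a = −1.16514, b = 0.21232.
|∇z| = √(a²+b²) = 1.18433, so dip δ = arctan(1.18433) = 49.82°.
True thickness = vertical thickness × cos δ = 10.4 × cos 49.82° = 6.7 m.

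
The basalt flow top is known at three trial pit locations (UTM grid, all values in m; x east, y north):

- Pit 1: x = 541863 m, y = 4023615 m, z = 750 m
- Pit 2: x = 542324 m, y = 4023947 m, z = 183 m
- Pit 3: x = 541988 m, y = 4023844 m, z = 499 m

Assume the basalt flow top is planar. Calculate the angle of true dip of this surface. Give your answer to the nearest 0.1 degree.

45.2°

Two edge vectors: Pit 1→Pit 2 = (461, 332, -567), Pit 1→Pit 3 = (125, 229, -251).
Normal n = (Pit 1→Pit 2) × (Pit 1→Pit 3) = (46511, 44836, 64069).
So ∂z/∂x = −n_x/n_z = −0.72595 and ∂z/∂y = −n_y/n_z = −0.69981.
Gradient magnitude |∇z| = √(a² + b²) = √(0.52701 + 0.48973) = 1.00833.
True dip = arctan(1.00833) = 45.2°, dipping toward NE (azimuth ≈ 046°).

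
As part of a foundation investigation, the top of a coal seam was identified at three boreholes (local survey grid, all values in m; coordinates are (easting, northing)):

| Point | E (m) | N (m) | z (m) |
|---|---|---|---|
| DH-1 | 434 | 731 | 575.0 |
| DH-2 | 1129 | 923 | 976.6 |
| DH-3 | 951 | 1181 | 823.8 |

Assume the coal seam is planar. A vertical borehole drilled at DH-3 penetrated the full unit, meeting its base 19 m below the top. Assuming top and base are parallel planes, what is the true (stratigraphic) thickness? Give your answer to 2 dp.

Two edge vectors: DH-1→DH-2 = (695, 192, 401.6), DH-1→DH-3 = (517, 450, 248.8).
Normal n = (DH-1→DH-2) × (DH-1→DH-3) = (-132950.4, 34711.2, 213486).
So ∂z/∂E = −n_x/n_z = 0.62276 and ∂z/∂N = −n_y/n_z = −0.16259.
|∇z| = √(a²+b²) = 0.64363, so dip δ = arctan(0.64363) = 32.77°.
True thickness = vertical thickness × cos δ = 19 × cos 32.77° = 15.98 m.

15.98 m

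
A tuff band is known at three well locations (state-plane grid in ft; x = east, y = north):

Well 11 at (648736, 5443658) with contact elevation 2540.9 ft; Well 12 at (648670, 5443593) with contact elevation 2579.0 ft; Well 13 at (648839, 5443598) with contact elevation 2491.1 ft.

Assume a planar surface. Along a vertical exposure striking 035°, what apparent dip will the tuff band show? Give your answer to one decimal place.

19.1°

Let the plane be z = a·x + b·y + c.
Well 12−Well 11: −66a − 65b = 38.1;  Well 13−Well 11: 103a − 60b = −49.8.
Solving gives a = −0.51835, b = −0.05983.
Unit vector along 035° is (sin 35°, cos 35°) = (0.5736, 0.8192).
Slope in that direction = a·(0.5736) + b·(0.8192) = −0.34632.
Apparent dip = arctan|0.34632| = 19.1° (true dip is 27.6°, so apparent ≤ true as expected).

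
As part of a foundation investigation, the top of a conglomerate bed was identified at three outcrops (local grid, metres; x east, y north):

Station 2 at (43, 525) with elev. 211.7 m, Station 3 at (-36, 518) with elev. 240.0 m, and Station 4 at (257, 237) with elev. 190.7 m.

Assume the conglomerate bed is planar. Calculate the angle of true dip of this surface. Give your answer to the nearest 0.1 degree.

21.2°

Two edge vectors: Station 2→Station 3 = (-79, -7, 28.3), Station 2→Station 4 = (214, -288, -21).
Normal n = (Station 2→Station 3) × (Station 2→Station 4) = (8297.4, 4397.2, 24250).
So ∂z/∂x = −n_x/n_z = −0.34216 and ∂z/∂y = −n_y/n_z = −0.18133.
Gradient magnitude |∇z| = √(a² + b²) = √(0.11707 + 0.03288) = 0.38724.
True dip = arctan(0.38724) = 21.2°, dipping toward ENE (azimuth ≈ 062°).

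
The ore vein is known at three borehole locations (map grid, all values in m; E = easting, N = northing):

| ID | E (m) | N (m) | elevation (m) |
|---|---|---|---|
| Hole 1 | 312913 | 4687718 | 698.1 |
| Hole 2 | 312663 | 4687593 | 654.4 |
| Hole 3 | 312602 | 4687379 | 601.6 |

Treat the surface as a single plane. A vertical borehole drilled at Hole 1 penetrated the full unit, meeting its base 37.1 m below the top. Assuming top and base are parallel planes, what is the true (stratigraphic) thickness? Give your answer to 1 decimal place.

36.1 m

Two edge vectors: Hole 1→Hole 2 = (-250, -125, -43.7), Hole 1→Hole 3 = (-311, -339, -96.5).
Normal n = (Hole 1→Hole 2) × (Hole 1→Hole 3) = (-2751.8, -10534.3, 45875).
So ∂z/∂E = −n_x/n_z = 0.05998 and ∂z/∂N = −n_y/n_z = 0.22963.
|∇z| = √(a²+b²) = 0.23734, so dip δ = arctan(0.23734) = 13.35°.
True thickness = vertical thickness × cos δ = 37.1 × cos 13.35° = 36.1 m.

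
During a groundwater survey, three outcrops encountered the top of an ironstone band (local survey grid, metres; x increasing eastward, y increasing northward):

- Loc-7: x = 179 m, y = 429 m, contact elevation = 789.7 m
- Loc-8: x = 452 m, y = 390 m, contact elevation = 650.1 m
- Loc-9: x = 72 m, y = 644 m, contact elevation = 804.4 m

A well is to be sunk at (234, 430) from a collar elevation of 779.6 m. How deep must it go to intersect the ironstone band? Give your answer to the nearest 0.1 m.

19.8 m

Let the plane be z = a·x + b·y + c.
Loc-8−Loc-7: 273a − 39b = −139.6;  Loc-9−Loc-7: −107a + 215b = 14.7.
Solving gives a = −0.53998, b = −0.20036.
Then c = 789.7 − a·179 − b·429 = 972.31.
At (234, 430): z_contact = −126.35 − 86.16 + 972.31 = 759.80 m.
Depth below ground = 779.6 − 759.80 = 19.8 m.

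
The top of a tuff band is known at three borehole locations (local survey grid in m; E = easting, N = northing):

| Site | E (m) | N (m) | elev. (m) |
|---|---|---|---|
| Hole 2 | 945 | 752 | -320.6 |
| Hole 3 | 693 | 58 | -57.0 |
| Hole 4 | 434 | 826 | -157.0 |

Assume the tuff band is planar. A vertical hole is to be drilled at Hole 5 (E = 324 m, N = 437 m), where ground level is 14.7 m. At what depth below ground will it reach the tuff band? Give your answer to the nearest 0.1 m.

35.1 m

Let the plane be z = a·E + b·N + c.
Hole 3−Hole 2: −252a − 694b = 263.6;  Hole 4−Hole 2: −511a + 74b = 163.6.
Solving gives a = −0.35642, b = −0.25041.
Then c = -320.6 − a·945 − b·752 = 204.52.
At (324, 437): z_contact = −115.48 − 109.43 + 204.52 = -20.39 m.
Depth below ground = 14.7 − (-20.39) = 35.1 m.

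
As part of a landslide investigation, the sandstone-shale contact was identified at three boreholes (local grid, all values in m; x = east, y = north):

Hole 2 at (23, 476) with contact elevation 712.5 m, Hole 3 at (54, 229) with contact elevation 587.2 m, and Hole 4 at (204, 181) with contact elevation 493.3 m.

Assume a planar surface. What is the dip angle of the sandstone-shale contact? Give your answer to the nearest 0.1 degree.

Two edge vectors: Hole 2→Hole 3 = (31, -247, -125.3), Hole 2→Hole 4 = (181, -295, -219.2).
Normal n = (Hole 2→Hole 3) × (Hole 2→Hole 4) = (17178.9, -15884.1, 35562).
So ∂z/∂x = −n_x/n_z = −0.48307 and ∂z/∂y = −n_y/n_z = 0.44666.
Gradient magnitude |∇z| = √(a² + b²) = √(0.23336 + 0.19950) = 0.65792.
True dip = arctan(0.65792) = 33.3°, dipping toward SE (azimuth ≈ 133°).

33.3°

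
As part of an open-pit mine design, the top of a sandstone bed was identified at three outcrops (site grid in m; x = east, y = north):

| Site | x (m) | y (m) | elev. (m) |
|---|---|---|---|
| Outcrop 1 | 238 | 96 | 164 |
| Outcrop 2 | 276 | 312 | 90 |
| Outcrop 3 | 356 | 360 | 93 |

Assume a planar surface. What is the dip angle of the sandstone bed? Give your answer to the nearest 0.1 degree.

25.4°

Let the plane be z = a·x + b·y + c.
Outcrop 2−Outcrop 1: 38a + 216b = −74;  Outcrop 3−Outcrop 1: 118a + 264b = −71.
Solving gives a = 0.27174, b = −0.39040.
Gradient magnitude |∇z| = √(a² + b²) = √(0.07384 + 0.15241) = 0.47566.
True dip = arctan(0.47566) = 25.4°, dipping toward NW (azimuth ≈ 325°).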